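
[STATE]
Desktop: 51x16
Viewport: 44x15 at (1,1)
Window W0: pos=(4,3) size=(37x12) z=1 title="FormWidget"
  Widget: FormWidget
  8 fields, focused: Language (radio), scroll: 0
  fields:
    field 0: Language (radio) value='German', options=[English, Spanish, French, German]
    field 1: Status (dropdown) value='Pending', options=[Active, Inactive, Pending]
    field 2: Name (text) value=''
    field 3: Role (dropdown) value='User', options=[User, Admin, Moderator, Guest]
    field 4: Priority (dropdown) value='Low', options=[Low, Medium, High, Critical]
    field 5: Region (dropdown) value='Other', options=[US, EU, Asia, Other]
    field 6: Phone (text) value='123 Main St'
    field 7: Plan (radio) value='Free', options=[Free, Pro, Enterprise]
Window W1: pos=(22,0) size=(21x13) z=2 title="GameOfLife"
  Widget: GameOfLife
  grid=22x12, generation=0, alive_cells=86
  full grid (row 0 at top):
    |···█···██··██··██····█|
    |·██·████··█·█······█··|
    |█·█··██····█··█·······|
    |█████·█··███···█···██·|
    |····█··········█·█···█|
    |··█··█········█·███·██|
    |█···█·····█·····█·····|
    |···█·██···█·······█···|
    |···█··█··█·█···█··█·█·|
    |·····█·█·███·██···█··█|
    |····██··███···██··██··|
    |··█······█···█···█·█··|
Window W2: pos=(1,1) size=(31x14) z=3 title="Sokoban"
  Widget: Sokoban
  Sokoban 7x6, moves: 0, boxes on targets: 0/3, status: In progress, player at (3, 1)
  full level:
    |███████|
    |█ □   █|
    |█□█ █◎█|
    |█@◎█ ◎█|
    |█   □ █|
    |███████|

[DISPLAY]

┏━━━━━━━━━━━━━━━━━━━━━━━━━━━━━┓fe        ┃  
┃ Sokoban                     ┃──────────┨  
┠─────────────────────────────┨          ┃  
┃███████                      ┃·█··█·····┃  
┃█ □   █                      ┃██···█···█┃  
┃█□█ █◎█                      ┃·····█·█··┃  
┃█@◎█ ◎█                      ┃····█·███·┃  
┃█   □ █                      ┃█·····█···┃  
┃███████                      ┃█·······█·┃  
┃Moves: 0  0/3                ┃·█···█··█·┃  
┃                             ┃██·██···█·┃  
┃                             ┃━━━━━━━━━━┛  
┃                             ┃ Pro  ( ┃    
┗━━━━━━━━━━━━━━━━━━━━━━━━━━━━━┛━━━━━━━━┛    
                                            


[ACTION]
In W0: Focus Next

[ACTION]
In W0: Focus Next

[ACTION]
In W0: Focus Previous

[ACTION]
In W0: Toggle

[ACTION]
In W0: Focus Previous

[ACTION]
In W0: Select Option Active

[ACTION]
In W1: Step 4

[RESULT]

┏━━━━━━━━━━━━━━━━━━━━━━━━━━━━━┓fe        ┃  
┃ Sokoban                     ┃──────────┨  
┠─────────────────────────────┨          ┃  
┃███████                      ┃··█··██···┃  
┃█ □   █                      ┃██····███·┃  
┃█□█ █◎█                      ┃·██·█····█┃  
┃█@◎█ ◎█                      ┃····██·█··┃  
┃█   □ █                      ┃··█·██·█··┃  
┃███████                      ┃·█··███···┃  
┃Moves: 0  0/3                ┃█····█·█··┃  
┃                             ┃█····█·██·┃  
┃                             ┃━━━━━━━━━━┛  
┃                             ┃ Pro  ( ┃    
┗━━━━━━━━━━━━━━━━━━━━━━━━━━━━━┛━━━━━━━━┛    
                                            


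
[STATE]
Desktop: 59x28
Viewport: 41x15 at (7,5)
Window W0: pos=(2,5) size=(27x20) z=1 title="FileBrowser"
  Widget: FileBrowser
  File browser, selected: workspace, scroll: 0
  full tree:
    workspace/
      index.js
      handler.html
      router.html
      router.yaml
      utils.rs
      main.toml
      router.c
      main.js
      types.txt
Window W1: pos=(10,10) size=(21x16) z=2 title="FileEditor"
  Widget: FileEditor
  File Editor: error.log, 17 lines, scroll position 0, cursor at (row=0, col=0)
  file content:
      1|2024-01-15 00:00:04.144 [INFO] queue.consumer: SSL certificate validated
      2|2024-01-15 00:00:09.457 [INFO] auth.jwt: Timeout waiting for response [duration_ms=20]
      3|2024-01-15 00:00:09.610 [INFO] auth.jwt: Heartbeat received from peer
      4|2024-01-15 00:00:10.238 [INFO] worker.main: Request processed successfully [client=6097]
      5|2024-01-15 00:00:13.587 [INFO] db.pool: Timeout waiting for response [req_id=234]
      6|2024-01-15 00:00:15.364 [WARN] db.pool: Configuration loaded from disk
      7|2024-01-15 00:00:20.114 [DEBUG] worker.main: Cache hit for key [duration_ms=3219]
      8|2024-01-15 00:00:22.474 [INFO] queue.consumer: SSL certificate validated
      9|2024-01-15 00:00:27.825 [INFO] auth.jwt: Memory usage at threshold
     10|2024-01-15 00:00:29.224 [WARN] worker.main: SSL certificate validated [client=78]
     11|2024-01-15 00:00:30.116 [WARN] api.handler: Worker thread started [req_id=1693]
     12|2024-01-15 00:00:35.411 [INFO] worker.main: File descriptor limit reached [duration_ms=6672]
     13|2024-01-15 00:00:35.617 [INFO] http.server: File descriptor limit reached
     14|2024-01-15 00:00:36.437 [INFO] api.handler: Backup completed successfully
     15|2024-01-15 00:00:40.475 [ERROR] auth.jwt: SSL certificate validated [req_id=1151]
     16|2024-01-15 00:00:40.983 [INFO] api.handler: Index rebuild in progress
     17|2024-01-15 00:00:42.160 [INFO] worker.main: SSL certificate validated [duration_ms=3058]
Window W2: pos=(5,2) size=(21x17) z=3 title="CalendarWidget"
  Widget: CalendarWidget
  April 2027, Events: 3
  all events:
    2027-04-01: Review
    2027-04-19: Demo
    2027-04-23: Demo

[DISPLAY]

    April 2027    ┃━━┓                   
o Tu We Th Fr Sa S┃  ┃                   
         1*  2  3 ┃──┨                   
5  6  7  8  9 10 1┃  ┃                   
2 13 14 15 16 17 1┃  ┃                   
9* 20 21 22 23* 24┃━━━━┓                 
6 27 28 29 30     ┃    ┃                 
                  ┃────┨                 
                  ┃0:0▲┃                 
                  ┃0:0█┃                 
                  ┃0:0░┃                 
                  ┃0:1░┃                 
                  ┃0:1░┃                 
━━━━━━━━━━━━━━━━━━┛0:1░┃                 
   ┃2024-01-15 00:00:2░┃                 


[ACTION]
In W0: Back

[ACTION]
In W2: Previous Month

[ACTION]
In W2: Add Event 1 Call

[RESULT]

    March 2027    ┃━━┓                   
o Tu We Th Fr Sa S┃  ┃                   
1*  2  3  4  5  6 ┃──┨                   
8  9 10 11 12 13 1┃  ┃                   
5 16 17 18 19 20 2┃  ┃                   
2 23 24 25 26 27 2┃━━━━┓                 
9 30 31           ┃    ┃                 
                  ┃────┨                 
                  ┃0:0▲┃                 
                  ┃0:0█┃                 
                  ┃0:0░┃                 
                  ┃0:1░┃                 
                  ┃0:1░┃                 
━━━━━━━━━━━━━━━━━━┛0:1░┃                 
   ┃2024-01-15 00:00:2░┃                 


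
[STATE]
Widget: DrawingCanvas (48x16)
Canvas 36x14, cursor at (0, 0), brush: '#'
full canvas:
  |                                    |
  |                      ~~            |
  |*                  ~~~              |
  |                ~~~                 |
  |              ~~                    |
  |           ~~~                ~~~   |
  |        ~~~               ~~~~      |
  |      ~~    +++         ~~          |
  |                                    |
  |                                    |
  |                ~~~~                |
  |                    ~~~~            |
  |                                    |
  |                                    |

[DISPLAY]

+                                               
                      ~~                        
*                  ~~~                          
                ~~~                             
              ~~                                
           ~~~                ~~~               
        ~~~               ~~~~                  
      ~~    +++         ~~                      
                                                
                                                
                ~~~~                            
                    ~~~~                        
                                                
                                                
                                                
                                                


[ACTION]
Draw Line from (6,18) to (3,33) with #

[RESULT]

+                                               
                      ~~                        
*                  ~~~                          
                ~~~            ###              
              ~~          #####                 
           ~~~       #####    ~~~               
        ~~~       ###     ~~~~                  
      ~~    +++         ~~                      
                                                
                                                
                ~~~~                            
                    ~~~~                        
                                                
                                                
                                                
                                                


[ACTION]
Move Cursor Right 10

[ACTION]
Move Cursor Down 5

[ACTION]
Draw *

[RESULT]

                                                
                      ~~                        
*                  ~~~                          
                ~~~            ###              
              ~~          #####                 
          *~~~       #####    ~~~               
        ~~~       ###     ~~~~                  
      ~~    +++         ~~                      
                                                
                                                
                ~~~~                            
                    ~~~~                        
                                                
                                                
                                                
                                                


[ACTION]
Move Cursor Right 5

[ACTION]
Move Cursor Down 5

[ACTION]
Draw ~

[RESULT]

                                                
                      ~~                        
*                  ~~~                          
                ~~~            ###              
              ~~          #####                 
          *~~~       #####    ~~~               
        ~~~       ###     ~~~~                  
      ~~    +++         ~~                      
                                                
                                                
               ~~~~~                            
                    ~~~~                        
                                                
                                                
                                                
                                                


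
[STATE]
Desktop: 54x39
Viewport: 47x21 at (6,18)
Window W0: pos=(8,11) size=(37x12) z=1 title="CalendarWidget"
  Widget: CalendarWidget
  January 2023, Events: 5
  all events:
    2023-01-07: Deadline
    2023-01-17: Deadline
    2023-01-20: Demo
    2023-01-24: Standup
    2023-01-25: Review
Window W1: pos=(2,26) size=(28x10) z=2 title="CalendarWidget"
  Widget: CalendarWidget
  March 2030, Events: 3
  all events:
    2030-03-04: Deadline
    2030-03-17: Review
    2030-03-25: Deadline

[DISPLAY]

  ┃ 9 10 11 12 13 14 15               ┃        
  ┃16 17* 18 19 20* 21 22             ┃        
  ┃23 24* 25* 26 27 28 29             ┃        
  ┃30 31                              ┃        
  ┗━━━━━━━━━━━━━━━━━━━━━━━━━━━━━━━━━━━┛        
                                               
                                               
                                               
━━━━━━━━━━━━━━━━━━━━━━━┓                       
lendarWidget           ┃                       
───────────────────────┨                       
     March 2030        ┃                       
Tu We Th Fr Sa Su      ┃                       
          1  2  3      ┃                       
  5  6  7  8  9 10     ┃                       
12 13 14 15 16 17*     ┃                       
19 20 21 22 23 24      ┃                       
━━━━━━━━━━━━━━━━━━━━━━━┛                       
                                               
                                               
                                               


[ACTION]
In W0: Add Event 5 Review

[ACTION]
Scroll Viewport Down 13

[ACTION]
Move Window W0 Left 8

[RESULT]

 11 12 13 14 15               ┃                
* 18 19 20* 21 22             ┃                
* 25* 26 27 28 29             ┃                
                              ┃                
━━━━━━━━━━━━━━━━━━━━━━━━━━━━━━┛                
                                               
                                               
                                               
━━━━━━━━━━━━━━━━━━━━━━━┓                       
lendarWidget           ┃                       
───────────────────────┨                       
     March 2030        ┃                       
Tu We Th Fr Sa Su      ┃                       
          1  2  3      ┃                       
  5  6  7  8  9 10     ┃                       
12 13 14 15 16 17*     ┃                       
19 20 21 22 23 24      ┃                       
━━━━━━━━━━━━━━━━━━━━━━━┛                       
                                               
                                               
                                               


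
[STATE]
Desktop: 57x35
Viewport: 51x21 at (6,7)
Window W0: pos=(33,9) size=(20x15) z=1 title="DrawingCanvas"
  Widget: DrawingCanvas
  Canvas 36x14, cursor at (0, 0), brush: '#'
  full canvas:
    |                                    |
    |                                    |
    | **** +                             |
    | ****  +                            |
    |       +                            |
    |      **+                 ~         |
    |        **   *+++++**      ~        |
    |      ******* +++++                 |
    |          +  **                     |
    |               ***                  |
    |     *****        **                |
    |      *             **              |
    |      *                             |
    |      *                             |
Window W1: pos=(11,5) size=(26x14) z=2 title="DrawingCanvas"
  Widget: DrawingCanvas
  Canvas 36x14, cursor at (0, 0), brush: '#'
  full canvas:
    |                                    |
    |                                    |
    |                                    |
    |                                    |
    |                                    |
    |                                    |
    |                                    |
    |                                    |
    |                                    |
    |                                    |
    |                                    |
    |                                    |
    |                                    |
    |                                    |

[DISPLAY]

     ┠────────────────────────┨                    
     ┃+                       ┃                    
     ┃                        ┃━━━━━━━━━━━━━━━┓    
     ┃                        ┃awingCanvas    ┃    
     ┃                        ┃───────────────┨    
     ┃                        ┃               ┃    
     ┃                        ┃               ┃    
     ┃                        ┃** +           ┃    
     ┃                        ┃**  +          ┃    
     ┃                        ┃    +          ┃    
     ┃                        ┃   **+         ┃    
     ┗━━━━━━━━━━━━━━━━━━━━━━━━┛     **   *++++┃    
                           ┃      ******* ++++┃    
                           ┃          +  **   ┃    
                           ┃               ***┃    
                           ┃     *****        ┃    
                           ┗━━━━━━━━━━━━━━━━━━┛    
                                                   
                                                   
                                                   
                                                   


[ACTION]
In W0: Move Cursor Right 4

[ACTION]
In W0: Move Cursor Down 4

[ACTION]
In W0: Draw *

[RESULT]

     ┠────────────────────────┨                    
     ┃+                       ┃                    
     ┃                        ┃━━━━━━━━━━━━━━━┓    
     ┃                        ┃awingCanvas    ┃    
     ┃                        ┃───────────────┨    
     ┃                        ┃               ┃    
     ┃                        ┃               ┃    
     ┃                        ┃** +           ┃    
     ┃                        ┃**  +          ┃    
     ┃                        ┃ *  +          ┃    
     ┃                        ┃   **+         ┃    
     ┗━━━━━━━━━━━━━━━━━━━━━━━━┛     **   *++++┃    
                           ┃      ******* ++++┃    
                           ┃          +  **   ┃    
                           ┃               ***┃    
                           ┃     *****        ┃    
                           ┗━━━━━━━━━━━━━━━━━━┛    
                                                   
                                                   
                                                   
                                                   


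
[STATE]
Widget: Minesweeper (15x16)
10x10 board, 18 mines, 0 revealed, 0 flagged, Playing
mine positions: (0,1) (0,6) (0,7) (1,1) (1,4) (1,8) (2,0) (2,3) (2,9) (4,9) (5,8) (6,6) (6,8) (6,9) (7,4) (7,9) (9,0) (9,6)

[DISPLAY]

■■■■■■■■■■     
■■■■■■■■■■     
■■■■■■■■■■     
■■■■■■■■■■     
■■■■■■■■■■     
■■■■■■■■■■     
■■■■■■■■■■     
■■■■■■■■■■     
■■■■■■■■■■     
■■■■■■■■■■     
               
               
               
               
               
               


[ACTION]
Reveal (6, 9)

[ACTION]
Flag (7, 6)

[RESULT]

■✹■■■■✹✹■■     
■✹■■✹■■■✹■     
✹■■✹■■■■■✹     
■■■■■■■■■■     
■■■■■■■■■✹     
■■■■■■■■✹■     
■■■■■■✹■✹✹     
■■■■✹■■■■✹     
■■■■■■■■■■     
✹■■■■■✹■■■     
               
               
               
               
               
               


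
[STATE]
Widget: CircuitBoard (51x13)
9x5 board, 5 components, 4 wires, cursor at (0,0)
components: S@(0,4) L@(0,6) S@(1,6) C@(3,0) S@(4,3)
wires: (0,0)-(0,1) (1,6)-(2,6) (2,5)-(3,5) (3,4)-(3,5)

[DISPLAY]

   0 1 2 3 4 5 6 7 8                               
0  [.]─ ·           S       L                      
                                                   
1                           S                      
                            │                      
2                       ·   ·                      
                        │                          
3   C               · ─ ·                          
                                                   
4               S                                  
Cursor: (0,0)                                      
                                                   
                                                   


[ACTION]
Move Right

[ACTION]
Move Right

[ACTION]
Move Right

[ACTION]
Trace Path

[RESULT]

   0 1 2 3 4 5 6 7 8                               
0   · ─ ·      [.]  S       L                      
                                                   
1                           S                      
                            │                      
2                       ·   ·                      
                        │                          
3   C               · ─ ·                          
                                                   
4               S                                  
Cursor: (0,3)  Trace: No connections               
                                                   
                                                   


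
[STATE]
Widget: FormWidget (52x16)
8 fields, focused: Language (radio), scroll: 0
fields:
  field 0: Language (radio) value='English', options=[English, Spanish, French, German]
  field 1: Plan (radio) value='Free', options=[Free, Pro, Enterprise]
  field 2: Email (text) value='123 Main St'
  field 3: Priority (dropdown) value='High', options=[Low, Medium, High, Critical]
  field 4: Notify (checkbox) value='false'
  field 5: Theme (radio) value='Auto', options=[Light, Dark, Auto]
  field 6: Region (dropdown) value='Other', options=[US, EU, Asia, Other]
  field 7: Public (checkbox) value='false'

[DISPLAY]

> Language:   (●) English  ( ) Spanish  ( ) French  
  Plan:       (●) Free  ( ) Pro  ( ) Enterprise     
  Email:      [123 Main St                         ]
  Priority:   [High                               ▼]
  Notify:     [ ]                                   
  Theme:      ( ) Light  ( ) Dark  (●) Auto         
  Region:     [Other                              ▼]
  Public:     [ ]                                   
                                                    
                                                    
                                                    
                                                    
                                                    
                                                    
                                                    
                                                    


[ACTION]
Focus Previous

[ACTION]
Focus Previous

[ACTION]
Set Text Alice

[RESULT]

  Language:   (●) English  ( ) Spanish  ( ) French  
  Plan:       (●) Free  ( ) Pro  ( ) Enterprise     
  Email:      [123 Main St                         ]
  Priority:   [High                               ▼]
  Notify:     [ ]                                   
  Theme:      ( ) Light  ( ) Dark  (●) Auto         
> Region:     [Other                              ▼]
  Public:     [ ]                                   
                                                    
                                                    
                                                    
                                                    
                                                    
                                                    
                                                    
                                                    


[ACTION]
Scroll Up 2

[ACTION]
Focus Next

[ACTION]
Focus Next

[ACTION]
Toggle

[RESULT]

> Language:   (●) English  ( ) Spanish  ( ) French  
  Plan:       (●) Free  ( ) Pro  ( ) Enterprise     
  Email:      [123 Main St                         ]
  Priority:   [High                               ▼]
  Notify:     [ ]                                   
  Theme:      ( ) Light  ( ) Dark  (●) Auto         
  Region:     [Other                              ▼]
  Public:     [ ]                                   
                                                    
                                                    
                                                    
                                                    
                                                    
                                                    
                                                    
                                                    


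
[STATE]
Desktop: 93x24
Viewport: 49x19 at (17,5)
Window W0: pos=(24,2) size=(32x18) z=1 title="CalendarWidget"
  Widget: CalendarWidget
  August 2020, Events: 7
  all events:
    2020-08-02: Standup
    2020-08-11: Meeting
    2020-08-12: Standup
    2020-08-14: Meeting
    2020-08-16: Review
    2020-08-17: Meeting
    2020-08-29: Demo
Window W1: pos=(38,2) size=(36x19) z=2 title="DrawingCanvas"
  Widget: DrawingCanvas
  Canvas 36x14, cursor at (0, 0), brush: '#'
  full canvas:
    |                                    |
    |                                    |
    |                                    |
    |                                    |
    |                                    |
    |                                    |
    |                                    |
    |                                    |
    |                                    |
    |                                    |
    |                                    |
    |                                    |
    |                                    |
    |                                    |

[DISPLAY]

       ┃         Augu┃+                          
       ┃Mo Tu We Th F┃                           
       ┃             ┃                           
       ┃ 3  4  5  6  ┃                           
       ┃10 11* 12* 13┃                           
       ┃17* 18 19 20 ┃                           
       ┃24 25 26 27 2┃                           
       ┃31           ┃                           
       ┃             ┃                           
       ┃             ┃                           
       ┃             ┃                           
       ┃             ┃                           
       ┃             ┃                           
       ┃             ┃                           
       ┗━━━━━━━━━━━━━┃                           
                     ┗━━━━━━━━━━━━━━━━━━━━━━━━━━━
                                                 
                                                 
                                                 


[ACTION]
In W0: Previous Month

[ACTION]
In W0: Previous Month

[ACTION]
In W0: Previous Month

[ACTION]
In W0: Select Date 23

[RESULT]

       ┃           Ma┃+                          
       ┃Mo Tu We Th F┃                           
       ┃             ┃                           
       ┃ 4  5  6  7  ┃                           
       ┃11 12 13 14 1┃                           
       ┃18 19 20 21 2┃                           
       ┃25 26 27 28 2┃                           
       ┃             ┃                           
       ┃             ┃                           
       ┃             ┃                           
       ┃             ┃                           
       ┃             ┃                           
       ┃             ┃                           
       ┃             ┃                           
       ┗━━━━━━━━━━━━━┃                           
                     ┗━━━━━━━━━━━━━━━━━━━━━━━━━━━
                                                 
                                                 
                                                 


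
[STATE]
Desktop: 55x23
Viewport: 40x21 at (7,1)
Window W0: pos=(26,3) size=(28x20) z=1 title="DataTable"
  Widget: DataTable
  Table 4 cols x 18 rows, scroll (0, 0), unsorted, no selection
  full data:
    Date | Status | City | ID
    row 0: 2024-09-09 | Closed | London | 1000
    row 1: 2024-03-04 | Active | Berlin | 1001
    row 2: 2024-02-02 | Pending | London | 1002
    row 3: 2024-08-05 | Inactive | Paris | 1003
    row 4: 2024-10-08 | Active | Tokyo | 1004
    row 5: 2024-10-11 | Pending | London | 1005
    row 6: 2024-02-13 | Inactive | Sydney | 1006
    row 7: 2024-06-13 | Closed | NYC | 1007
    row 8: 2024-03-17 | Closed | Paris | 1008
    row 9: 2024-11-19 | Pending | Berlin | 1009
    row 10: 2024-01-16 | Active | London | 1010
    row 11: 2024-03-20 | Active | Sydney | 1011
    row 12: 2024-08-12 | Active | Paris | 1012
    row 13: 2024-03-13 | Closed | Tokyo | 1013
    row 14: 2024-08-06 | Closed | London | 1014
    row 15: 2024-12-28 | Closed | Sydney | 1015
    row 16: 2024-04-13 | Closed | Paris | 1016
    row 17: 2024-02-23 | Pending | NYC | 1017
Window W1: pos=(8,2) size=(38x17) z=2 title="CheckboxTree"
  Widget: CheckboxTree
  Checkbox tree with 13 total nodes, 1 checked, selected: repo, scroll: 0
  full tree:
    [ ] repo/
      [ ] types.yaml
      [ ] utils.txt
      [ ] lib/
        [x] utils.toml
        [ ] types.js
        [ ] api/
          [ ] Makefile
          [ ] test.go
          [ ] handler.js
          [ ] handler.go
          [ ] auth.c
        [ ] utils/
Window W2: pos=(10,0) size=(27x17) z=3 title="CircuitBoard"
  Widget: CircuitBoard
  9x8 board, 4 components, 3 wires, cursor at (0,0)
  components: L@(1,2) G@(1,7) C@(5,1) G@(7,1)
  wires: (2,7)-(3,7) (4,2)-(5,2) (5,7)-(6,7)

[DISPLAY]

   ┃ CircuitBoard            ┃          
 ┏━┠─────────────────────────┨━━━━━━━━┓ 
 ┃ ┃   0 1 2 3 4 5 6 7 8     ┃        ┃━
 ┠─┃0  [.]                   ┃────────┨ 
 ┃>┃                         ┃        ┃─
 ┃ ┃1           L            ┃        ┃│
 ┃ ┃                         ┃        ┃┼
 ┃ ┃2                        ┃        ┃│
 ┃ ┃                         ┃        ┃│
 ┃ ┃3                        ┃        ┃│
 ┃ ┃                         ┃        ┃│
 ┃ ┃4           ·            ┃        ┃│
 ┃ ┃            │            ┃        ┃│
 ┃ ┃5       C   ·            ┃        ┃│
 ┃ ┃                         ┃        ┃│
 ┃ ┗━━━━━━━━━━━━━━━━━━━━━━━━━┛        ┃│
 ┃     [ ] utils/                     ┃│
 ┗━━━━━━━━━━━━━━━━━━━━━━━━━━━━━━━━━━━━┛│
                   ┃2024-03-20│Active  │
                   ┃2024-08-12│Active  │
                   ┃2024-03-13│Closed  │


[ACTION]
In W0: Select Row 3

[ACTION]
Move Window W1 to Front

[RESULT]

   ┃ CircuitBoard            ┃          
 ┏━━━━━━━━━━━━━━━━━━━━━━━━━━━━━━━━━━━━┓ 
 ┃ CheckboxTree                       ┃━
 ┠────────────────────────────────────┨ 
 ┃>[-] repo/                          ┃─
 ┃   [ ] types.yaml                   ┃│
 ┃   [ ] utils.txt                    ┃┼
 ┃   [-] lib/                         ┃│
 ┃     [x] utils.toml                 ┃│
 ┃     [ ] types.js                   ┃│
 ┃     [ ] api/                       ┃│
 ┃       [ ] Makefile                 ┃│
 ┃       [ ] test.go                  ┃│
 ┃       [ ] handler.js               ┃│
 ┃       [ ] handler.go               ┃│
 ┃       [ ] auth.c                   ┃│
 ┃     [ ] utils/                     ┃│
 ┗━━━━━━━━━━━━━━━━━━━━━━━━━━━━━━━━━━━━┛│
                   ┃2024-03-20│Active  │
                   ┃2024-08-12│Active  │
                   ┃2024-03-13│Closed  │


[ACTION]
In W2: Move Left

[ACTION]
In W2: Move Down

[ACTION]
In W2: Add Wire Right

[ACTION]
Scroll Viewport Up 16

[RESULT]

   ┏━━━━━━━━━━━━━━━━━━━━━━━━━┓          
   ┃ CircuitBoard            ┃          
 ┏━━━━━━━━━━━━━━━━━━━━━━━━━━━━━━━━━━━━┓ 
 ┃ CheckboxTree                       ┃━
 ┠────────────────────────────────────┨ 
 ┃>[-] repo/                          ┃─
 ┃   [ ] types.yaml                   ┃│
 ┃   [ ] utils.txt                    ┃┼
 ┃   [-] lib/                         ┃│
 ┃     [x] utils.toml                 ┃│
 ┃     [ ] types.js                   ┃│
 ┃     [ ] api/                       ┃│
 ┃       [ ] Makefile                 ┃│
 ┃       [ ] test.go                  ┃│
 ┃       [ ] handler.js               ┃│
 ┃       [ ] handler.go               ┃│
 ┃       [ ] auth.c                   ┃│
 ┃     [ ] utils/                     ┃│
 ┗━━━━━━━━━━━━━━━━━━━━━━━━━━━━━━━━━━━━┛│
                   ┃2024-03-20│Active  │
                   ┃2024-08-12│Active  │


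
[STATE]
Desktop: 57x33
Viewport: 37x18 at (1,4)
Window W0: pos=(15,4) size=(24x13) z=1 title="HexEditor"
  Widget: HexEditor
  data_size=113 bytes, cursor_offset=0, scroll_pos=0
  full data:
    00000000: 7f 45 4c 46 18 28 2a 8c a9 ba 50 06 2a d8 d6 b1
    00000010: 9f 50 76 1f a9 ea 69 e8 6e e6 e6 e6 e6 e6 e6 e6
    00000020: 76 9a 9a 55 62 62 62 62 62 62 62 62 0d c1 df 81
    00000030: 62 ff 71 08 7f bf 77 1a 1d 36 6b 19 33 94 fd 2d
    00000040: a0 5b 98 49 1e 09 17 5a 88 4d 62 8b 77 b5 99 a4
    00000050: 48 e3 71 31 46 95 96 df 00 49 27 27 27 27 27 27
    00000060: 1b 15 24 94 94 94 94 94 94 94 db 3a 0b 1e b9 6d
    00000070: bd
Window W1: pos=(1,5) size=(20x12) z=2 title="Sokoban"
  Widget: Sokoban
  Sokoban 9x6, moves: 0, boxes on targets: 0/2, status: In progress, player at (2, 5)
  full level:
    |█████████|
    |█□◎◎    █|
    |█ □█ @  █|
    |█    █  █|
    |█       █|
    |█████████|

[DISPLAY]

              ┏━━━━━━━━━━━━━━━━━━━━━━
┏━━━━━━━━━━━━━━━━━━┓ditor            
┃ Sokoban          ┃─────────────────
┠──────────────────┨000  7F 45 4c 46 
┃█████████         ┃010  9f 50 76 1f 
┃█□◎◎    █         ┃020  76 9a 9a 55 
┃█ □█ @  █         ┃030  62 ff 71 08 
┃█    █  █         ┃040  a0 5b 98 49 
┃█       █         ┃050  48 e3 71 31 
┃█████████         ┃060  1b 15 24 94 
┃Moves: 0  0/2     ┃070  bd          
┃                  ┃                 
┗━━━━━━━━━━━━━━━━━━┛━━━━━━━━━━━━━━━━━
                                     
                                     
                                     
                                     
                                     


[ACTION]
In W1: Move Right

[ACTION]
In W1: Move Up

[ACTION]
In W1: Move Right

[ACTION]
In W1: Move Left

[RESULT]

              ┏━━━━━━━━━━━━━━━━━━━━━━
┏━━━━━━━━━━━━━━━━━━┓ditor            
┃ Sokoban          ┃─────────────────
┠──────────────────┨000  7F 45 4c 46 
┃█████████         ┃010  9f 50 76 1f 
┃█□◎◎  @ █         ┃020  76 9a 9a 55 
┃█ □█    █         ┃030  62 ff 71 08 
┃█    █  █         ┃040  a0 5b 98 49 
┃█       █         ┃050  48 e3 71 31 
┃█████████         ┃060  1b 15 24 94 
┃Moves: 4  0/2     ┃070  bd          
┃                  ┃                 
┗━━━━━━━━━━━━━━━━━━┛━━━━━━━━━━━━━━━━━
                                     
                                     
                                     
                                     
                                     


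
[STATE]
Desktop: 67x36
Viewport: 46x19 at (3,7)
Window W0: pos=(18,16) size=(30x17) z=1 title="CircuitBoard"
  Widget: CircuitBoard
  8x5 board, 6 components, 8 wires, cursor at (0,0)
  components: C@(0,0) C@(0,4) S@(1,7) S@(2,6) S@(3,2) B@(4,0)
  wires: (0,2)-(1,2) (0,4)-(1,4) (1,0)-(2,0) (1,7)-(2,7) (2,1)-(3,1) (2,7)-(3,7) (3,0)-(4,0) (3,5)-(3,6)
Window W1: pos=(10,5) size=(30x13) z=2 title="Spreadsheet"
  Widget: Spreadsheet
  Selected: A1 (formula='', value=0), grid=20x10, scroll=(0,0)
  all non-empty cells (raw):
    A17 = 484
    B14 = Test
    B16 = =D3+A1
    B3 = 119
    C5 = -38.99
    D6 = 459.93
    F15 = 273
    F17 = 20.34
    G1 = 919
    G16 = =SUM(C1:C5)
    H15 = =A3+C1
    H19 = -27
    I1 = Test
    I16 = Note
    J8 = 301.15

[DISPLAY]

       ┠────────────────────────────┨         
       ┃A1:                         ┃         
       ┃       A       B       C    ┃         
       ┃----------------------------┃         
       ┃  1      [0]       0       0┃         
       ┃  2        0       0       0┃         
       ┃  3        0     119       0┃         
       ┃  4        0       0       0┃         
       ┃  5        0       0  -38.99┃         
       ┃  6        0       0       0┃━━━━━━━┓ 
       ┗━━━━━━━━━━━━━━━━━━━━━━━━━━━━┛       ┃ 
               ┠────────────────────────────┨ 
               ┃   0 1 2 3 4 5 6 7          ┃ 
               ┃0  [C]      ·       C       ┃ 
               ┃            │       │       ┃ 
               ┃1   ·       ·       ·       ┃ 
               ┃    │                       ┃ 
               ┃2   ·   ·                   ┃ 
               ┃        │                   ┃ 


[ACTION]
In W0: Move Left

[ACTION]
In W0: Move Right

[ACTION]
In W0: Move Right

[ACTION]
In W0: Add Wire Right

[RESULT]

       ┠────────────────────────────┨         
       ┃A1:                         ┃         
       ┃       A       B       C    ┃         
       ┃----------------------------┃         
       ┃  1      [0]       0       0┃         
       ┃  2        0       0       0┃         
       ┃  3        0     119       0┃         
       ┃  4        0       0       0┃         
       ┃  5        0       0  -38.99┃         
       ┃  6        0       0       0┃━━━━━━━┓ 
       ┗━━━━━━━━━━━━━━━━━━━━━━━━━━━━┛       ┃ 
               ┠────────────────────────────┨ 
               ┃   0 1 2 3 4 5 6 7          ┃ 
               ┃0   C      [.]─ ·   C       ┃ 
               ┃            │       │       ┃ 
               ┃1   ·       ·       ·       ┃ 
               ┃    │                       ┃ 
               ┃2   ·   ·                   ┃ 
               ┃        │                   ┃ 
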